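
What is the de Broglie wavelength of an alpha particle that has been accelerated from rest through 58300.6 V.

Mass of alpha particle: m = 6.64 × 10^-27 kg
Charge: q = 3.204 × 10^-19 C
4.21 × 10^-14 m

When a particle is accelerated through voltage V, it gains kinetic energy KE = qV.

The de Broglie wavelength is then λ = h/√(2mqV):

λ = h/√(2mqV)
λ = (6.626 × 10^-34 J·s) / √(2 × 6.64 × 10^-27 kg × 3.204 × 10^-19 C × 58300.6 V)
λ = 4.21 × 10^-14 m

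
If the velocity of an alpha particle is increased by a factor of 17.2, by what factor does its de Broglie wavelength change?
The wavelength decreases by a factor of 17.2.

From λ = h/(mv), the wavelength is inversely proportional to velocity:

λ ∝ 1/v

If v → 17.2v, then λ → λ/17.2

When velocity is increased by a factor of 17.2, the wavelength decreases by a factor of 17.2.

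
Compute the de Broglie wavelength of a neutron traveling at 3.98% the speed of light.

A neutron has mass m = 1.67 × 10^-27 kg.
3.33 × 10^-14 m

Using the de Broglie relation λ = h/(mv):

v = 3.98% × c = 1.193 × 10^7 m/s

λ = h/(mv)
λ = (6.626 × 10^-34 J·s) / (1.67 × 10^-27 kg × 1.193 × 10^7 m/s)
λ = 3.33 × 10^-14 m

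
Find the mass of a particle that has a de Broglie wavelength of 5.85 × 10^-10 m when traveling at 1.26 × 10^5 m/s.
8.99 × 10^-30 kg

From the de Broglie relation λ = h/(mv), we solve for m:

m = h/(λv)
m = (6.626 × 10^-34 J·s) / (5.85 × 10^-10 m × 1.26 × 10^5 m/s)
m = 8.99 × 10^-30 kg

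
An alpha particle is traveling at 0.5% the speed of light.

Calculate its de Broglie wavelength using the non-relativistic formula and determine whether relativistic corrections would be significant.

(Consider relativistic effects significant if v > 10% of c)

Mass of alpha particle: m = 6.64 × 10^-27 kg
No, relativistic corrections are not needed.

Using the non-relativistic de Broglie formula λ = h/(mv):

v = 0.5% × c = 1.499 × 10^6 m/s

λ = h/(mv)
λ = (6.626 × 10^-34 J·s) / (6.64 × 10^-27 kg × 1.499 × 10^6 m/s)
λ = 6.66 × 10^-14 m

Since v = 0.5% of c < 10% of c, relativistic corrections are NOT significant and this non-relativistic result is a good approximation.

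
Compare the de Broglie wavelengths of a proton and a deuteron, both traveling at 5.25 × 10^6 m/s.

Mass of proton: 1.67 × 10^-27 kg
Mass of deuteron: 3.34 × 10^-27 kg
The proton has the longer wavelength.

Using λ = h/(mv), since both particles have the same velocity, the wavelength depends only on mass.

For proton: λ₁ = h/(m₁v) = 7.56 × 10^-14 m
For deuteron: λ₂ = h/(m₂v) = 3.78 × 10^-14 m

Since λ ∝ 1/m at constant velocity, the lighter particle has the longer wavelength.

The proton has the longer de Broglie wavelength.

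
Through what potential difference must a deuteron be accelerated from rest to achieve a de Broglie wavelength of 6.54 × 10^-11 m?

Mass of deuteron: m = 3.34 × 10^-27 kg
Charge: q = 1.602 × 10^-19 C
9.59 × 10^-2 V

From λ = h/√(2mqV), we solve for V:

λ² = h²/(2mqV)
V = h²/(2mqλ²)
V = (6.626 × 10^-34 J·s)² / (2 × 3.34 × 10^-27 kg × 1.602 × 10^-19 C × (6.54 × 10^-11 m)²)
V = 9.59 × 10^-2 V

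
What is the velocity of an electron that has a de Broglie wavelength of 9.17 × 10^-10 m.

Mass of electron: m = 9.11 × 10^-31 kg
7.93 × 10^5 m/s

From the de Broglie relation λ = h/(mv), we solve for v:

v = h/(mλ)
v = (6.626 × 10^-34 J·s) / (9.11 × 10^-31 kg × 9.17 × 10^-10 m)
v = 7.93 × 10^5 m/s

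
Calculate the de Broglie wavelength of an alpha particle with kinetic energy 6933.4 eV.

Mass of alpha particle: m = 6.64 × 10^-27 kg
1.73 × 10^-13 m

Using λ = h/√(2mKE):

First convert KE to Joules: KE = 6933.4 eV = 1.111 × 10^-15 J

λ = h/√(2mKE)
λ = (6.626 × 10^-34 J·s) / √(2 × 6.64 × 10^-27 kg × 1.111 × 10^-15 J)
λ = 1.73 × 10^-13 m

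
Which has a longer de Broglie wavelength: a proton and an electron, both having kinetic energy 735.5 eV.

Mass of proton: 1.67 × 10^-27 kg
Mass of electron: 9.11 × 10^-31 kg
The electron has the longer wavelength.

Using λ = h/√(2mKE):

For proton: λ₁ = h/√(2m₁KE) = 1.06 × 10^-12 m
For electron: λ₂ = h/√(2m₂KE) = 4.52 × 10^-11 m

Since λ ∝ 1/√m at constant kinetic energy, the lighter particle has the longer wavelength.

The electron has the longer de Broglie wavelength.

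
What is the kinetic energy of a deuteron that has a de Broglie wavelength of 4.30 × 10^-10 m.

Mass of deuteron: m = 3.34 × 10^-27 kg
3.55 × 10^-22 J (or 2.22 × 10^-3 eV)

From λ = h/√(2mKE), we solve for KE:

λ² = h²/(2mKE)
KE = h²/(2mλ²)
KE = (6.626 × 10^-34 J·s)² / (2 × 3.34 × 10^-27 kg × (4.30 × 10^-10 m)²)
KE = 3.55 × 10^-22 J
KE = 2.22 × 10^-3 eV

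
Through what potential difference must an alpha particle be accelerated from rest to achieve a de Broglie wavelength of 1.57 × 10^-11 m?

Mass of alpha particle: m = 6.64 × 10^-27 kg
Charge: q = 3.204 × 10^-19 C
4.19 × 10^-1 V

From λ = h/√(2mqV), we solve for V:

λ² = h²/(2mqV)
V = h²/(2mqλ²)
V = (6.626 × 10^-34 J·s)² / (2 × 6.64 × 10^-27 kg × 3.204 × 10^-19 C × (1.57 × 10^-11 m)²)
V = 4.19 × 10^-1 V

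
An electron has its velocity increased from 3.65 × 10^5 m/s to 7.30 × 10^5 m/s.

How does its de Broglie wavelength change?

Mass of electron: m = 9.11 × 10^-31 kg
The wavelength decreases by a factor of 2.

Using λ = h/(mv):

Initial wavelength: λ₁ = h/(mv₁) = 1.99 × 10^-9 m
Final wavelength: λ₂ = h/(mv₂) = 9.96 × 10^-10 m

Since λ ∝ 1/v, when velocity increases by a factor of 2, the wavelength decreases by a factor of 2.

λ₂/λ₁ = v₁/v₂ = 1/2

The wavelength decreases by a factor of 2.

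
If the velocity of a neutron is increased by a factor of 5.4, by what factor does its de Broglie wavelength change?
The wavelength decreases by a factor of 5.4.

From λ = h/(mv), the wavelength is inversely proportional to velocity:

λ ∝ 1/v

If v → 5.4v, then λ → λ/5.4

When velocity is increased by a factor of 5.4, the wavelength decreases by a factor of 5.4.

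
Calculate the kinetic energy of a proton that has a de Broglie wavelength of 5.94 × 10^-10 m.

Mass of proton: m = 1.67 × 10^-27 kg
3.73 × 10^-22 J (or 2.33 × 10^-3 eV)

From λ = h/√(2mKE), we solve for KE:

λ² = h²/(2mKE)
KE = h²/(2mλ²)
KE = (6.626 × 10^-34 J·s)² / (2 × 1.67 × 10^-27 kg × (5.94 × 10^-10 m)²)
KE = 3.73 × 10^-22 J
KE = 2.33 × 10^-3 eV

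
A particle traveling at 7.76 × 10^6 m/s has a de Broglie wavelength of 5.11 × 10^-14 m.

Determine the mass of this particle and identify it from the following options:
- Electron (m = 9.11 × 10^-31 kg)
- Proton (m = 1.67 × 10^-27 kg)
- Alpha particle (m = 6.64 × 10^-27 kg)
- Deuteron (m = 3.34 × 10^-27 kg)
The particle is a proton.

From λ = h/(mv), solve for mass:

m = h/(λv)
m = (6.626 × 10^-34 J·s) / (5.11 × 10^-14 m × 7.76 × 10^6 m/s)
m = 1.67 × 10^-27 kg

Comparing with the listed masses, this is closest to a proton.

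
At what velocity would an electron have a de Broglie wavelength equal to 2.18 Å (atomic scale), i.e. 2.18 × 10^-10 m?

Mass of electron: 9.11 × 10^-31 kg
3.34 × 10^6 m/s

From λ = h/(mv), solve for v:

v = h/(mλ)
v = (6.626 × 10^-34 J·s) / (9.11 × 10^-31 kg × 2.18 × 10^-10 m)
v = 3.34 × 10^6 m/s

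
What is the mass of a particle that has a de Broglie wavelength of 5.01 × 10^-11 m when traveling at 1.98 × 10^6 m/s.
6.68 × 10^-30 kg

From the de Broglie relation λ = h/(mv), we solve for m:

m = h/(λv)
m = (6.626 × 10^-34 J·s) / (5.01 × 10^-11 m × 1.98 × 10^6 m/s)
m = 6.68 × 10^-30 kg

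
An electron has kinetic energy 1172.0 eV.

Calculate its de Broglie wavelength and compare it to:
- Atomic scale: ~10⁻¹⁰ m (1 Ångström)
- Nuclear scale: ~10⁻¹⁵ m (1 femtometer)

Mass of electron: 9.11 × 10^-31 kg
λ = 3.58 × 10^-11 m, which is between nuclear and atomic scales.

Using λ = h/√(2mKE):

KE = 1172.0 eV = 1.878 × 10^-16 J

λ = h/√(2mKE)
λ = (6.626 × 10^-34 J·s) / √(2 × 9.11 × 10^-31 kg × 1.878 × 10^-16 J)
λ = 3.58 × 10^-11 m

Comparison:
- Atomic scale (10⁻¹⁰ m): λ is 0.36× this size
- Nuclear scale (10⁻¹⁵ m): λ is 3.6e+04× this size

The wavelength is between nuclear and atomic scales.

This wavelength is appropriate for probing atomic structure but too large for nuclear physics experiments.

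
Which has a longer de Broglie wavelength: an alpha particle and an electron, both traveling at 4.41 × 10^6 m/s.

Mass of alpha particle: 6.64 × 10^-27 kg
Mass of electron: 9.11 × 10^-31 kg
The electron has the longer wavelength.

Using λ = h/(mv), since both particles have the same velocity, the wavelength depends only on mass.

For alpha particle: λ₁ = h/(m₁v) = 2.26 × 10^-14 m
For electron: λ₂ = h/(m₂v) = 1.65 × 10^-10 m

Since λ ∝ 1/m at constant velocity, the lighter particle has the longer wavelength.

The electron has the longer de Broglie wavelength.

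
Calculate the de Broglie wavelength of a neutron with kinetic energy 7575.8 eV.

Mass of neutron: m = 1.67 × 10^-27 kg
3.29 × 10^-13 m

Using λ = h/√(2mKE):

First convert KE to Joules: KE = 7575.8 eV = 1.214 × 10^-15 J

λ = h/√(2mKE)
λ = (6.626 × 10^-34 J·s) / √(2 × 1.67 × 10^-27 kg × 1.214 × 10^-15 J)
λ = 3.29 × 10^-13 m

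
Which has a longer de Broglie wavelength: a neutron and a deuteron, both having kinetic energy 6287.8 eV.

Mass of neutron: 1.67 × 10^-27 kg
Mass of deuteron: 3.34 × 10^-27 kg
The neutron has the longer wavelength.

Using λ = h/√(2mKE):

For neutron: λ₁ = h/√(2m₁KE) = 3.61 × 10^-13 m
For deuteron: λ₂ = h/√(2m₂KE) = 2.55 × 10^-13 m

Since λ ∝ 1/√m at constant kinetic energy, the lighter particle has the longer wavelength.

The neutron has the longer de Broglie wavelength.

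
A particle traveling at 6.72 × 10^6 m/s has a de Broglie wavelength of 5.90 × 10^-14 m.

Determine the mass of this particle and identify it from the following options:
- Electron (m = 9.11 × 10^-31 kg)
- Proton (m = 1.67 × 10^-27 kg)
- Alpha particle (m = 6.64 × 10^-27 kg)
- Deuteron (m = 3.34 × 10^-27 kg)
The particle is a proton.

From λ = h/(mv), solve for mass:

m = h/(λv)
m = (6.626 × 10^-34 J·s) / (5.90 × 10^-14 m × 6.72 × 10^6 m/s)
m = 1.67 × 10^-27 kg

Comparing with the listed masses, this is closest to a proton.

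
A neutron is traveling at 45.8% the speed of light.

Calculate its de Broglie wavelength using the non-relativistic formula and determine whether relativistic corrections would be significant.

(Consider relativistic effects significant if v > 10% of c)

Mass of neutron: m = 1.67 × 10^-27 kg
Yes, relativistic corrections are needed.

Using the non-relativistic de Broglie formula λ = h/(mv):

v = 45.8% × c = 1.373 × 10^8 m/s

λ = h/(mv)
λ = (6.626 × 10^-34 J·s) / (1.67 × 10^-27 kg × 1.373 × 10^8 m/s)
λ = 2.89 × 10^-15 m

Since v = 45.8% of c > 10% of c, relativistic corrections ARE significant and the actual wavelength would differ from this non-relativistic estimate.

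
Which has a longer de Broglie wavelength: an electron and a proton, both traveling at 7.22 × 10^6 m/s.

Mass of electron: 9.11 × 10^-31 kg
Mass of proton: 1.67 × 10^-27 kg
The electron has the longer wavelength.

Using λ = h/(mv), since both particles have the same velocity, the wavelength depends only on mass.

For electron: λ₁ = h/(m₁v) = 1.01 × 10^-10 m
For proton: λ₂ = h/(m₂v) = 5.50 × 10^-14 m

Since λ ∝ 1/m at constant velocity, the lighter particle has the longer wavelength.

The electron has the longer de Broglie wavelength.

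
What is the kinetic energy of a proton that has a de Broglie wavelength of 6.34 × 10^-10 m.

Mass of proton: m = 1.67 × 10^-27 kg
3.27 × 10^-22 J (or 2.04 × 10^-3 eV)

From λ = h/√(2mKE), we solve for KE:

λ² = h²/(2mKE)
KE = h²/(2mλ²)
KE = (6.626 × 10^-34 J·s)² / (2 × 1.67 × 10^-27 kg × (6.34 × 10^-10 m)²)
KE = 3.27 × 10^-22 J
KE = 2.04 × 10^-3 eV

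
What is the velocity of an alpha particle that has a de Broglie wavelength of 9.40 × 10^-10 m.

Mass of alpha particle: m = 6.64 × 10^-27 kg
1.06 × 10^2 m/s

From the de Broglie relation λ = h/(mv), we solve for v:

v = h/(mλ)
v = (6.626 × 10^-34 J·s) / (6.64 × 10^-27 kg × 9.40 × 10^-10 m)
v = 1.06 × 10^2 m/s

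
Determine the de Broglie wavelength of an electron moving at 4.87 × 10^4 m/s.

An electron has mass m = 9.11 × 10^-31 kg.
1.49 × 10^-8 m

Using the de Broglie relation λ = h/(mv):

λ = h/(mv)
λ = (6.626 × 10^-34 J·s) / (9.11 × 10^-31 kg × 4.87 × 10^4 m/s)
λ = 1.49 × 10^-8 m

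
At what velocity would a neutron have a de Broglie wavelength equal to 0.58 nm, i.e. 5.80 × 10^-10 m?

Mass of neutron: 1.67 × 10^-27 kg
6.84 × 10^2 m/s

From λ = h/(mv), solve for v:

v = h/(mλ)
v = (6.626 × 10^-34 J·s) / (1.67 × 10^-27 kg × 5.80 × 10^-10 m)
v = 6.84 × 10^2 m/s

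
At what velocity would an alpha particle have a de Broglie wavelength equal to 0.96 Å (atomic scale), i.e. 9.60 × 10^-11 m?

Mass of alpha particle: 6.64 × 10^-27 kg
1.04 × 10^3 m/s

From λ = h/(mv), solve for v:

v = h/(mλ)
v = (6.626 × 10^-34 J·s) / (6.64 × 10^-27 kg × 9.60 × 10^-11 m)
v = 1.04 × 10^3 m/s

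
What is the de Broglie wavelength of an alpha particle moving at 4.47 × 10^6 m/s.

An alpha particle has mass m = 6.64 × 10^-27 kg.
2.23 × 10^-14 m

Using the de Broglie relation λ = h/(mv):

λ = h/(mv)
λ = (6.626 × 10^-34 J·s) / (6.64 × 10^-27 kg × 4.47 × 10^6 m/s)
λ = 2.23 × 10^-14 m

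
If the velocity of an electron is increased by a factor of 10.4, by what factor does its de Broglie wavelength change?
The wavelength decreases by a factor of 10.4.

From λ = h/(mv), the wavelength is inversely proportional to velocity:

λ ∝ 1/v

If v → 10.4v, then λ → λ/10.4

When velocity is increased by a factor of 10.4, the wavelength decreases by a factor of 10.4.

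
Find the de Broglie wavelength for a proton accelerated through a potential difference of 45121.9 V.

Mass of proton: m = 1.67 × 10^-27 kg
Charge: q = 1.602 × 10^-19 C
1.35 × 10^-13 m

When a particle is accelerated through voltage V, it gains kinetic energy KE = qV.

The de Broglie wavelength is then λ = h/√(2mqV):

λ = h/√(2mqV)
λ = (6.626 × 10^-34 J·s) / √(2 × 1.67 × 10^-27 kg × 1.602 × 10^-19 C × 45121.9 V)
λ = 1.35 × 10^-13 m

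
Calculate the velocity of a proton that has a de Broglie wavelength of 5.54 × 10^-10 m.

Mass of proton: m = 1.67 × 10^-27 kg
7.16 × 10^2 m/s

From the de Broglie relation λ = h/(mv), we solve for v:

v = h/(mλ)
v = (6.626 × 10^-34 J·s) / (1.67 × 10^-27 kg × 5.54 × 10^-10 m)
v = 7.16 × 10^2 m/s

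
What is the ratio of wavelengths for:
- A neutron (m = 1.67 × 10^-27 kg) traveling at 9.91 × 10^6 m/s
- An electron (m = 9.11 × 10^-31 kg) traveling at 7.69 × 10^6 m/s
λ₁/λ₂ = 4.23 × 10^-4

Using λ = h/(mv):

λ₁ = h/(m₁v₁) = 4.00 × 10^-14 m
λ₂ = h/(m₂v₂) = 9.46 × 10^-11 m

Ratio λ₁/λ₂ = (m₂v₂)/(m₁v₁)
         = (9.11 × 10^-31 kg × 7.69 × 10^6 m/s) / (1.67 × 10^-27 kg × 9.91 × 10^6 m/s)
         = 4.23 × 10^-4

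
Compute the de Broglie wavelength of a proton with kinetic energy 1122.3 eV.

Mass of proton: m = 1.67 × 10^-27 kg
8.55 × 10^-13 m

Using λ = h/√(2mKE):

First convert KE to Joules: KE = 1122.3 eV = 1.798 × 10^-16 J

λ = h/√(2mKE)
λ = (6.626 × 10^-34 J·s) / √(2 × 1.67 × 10^-27 kg × 1.798 × 10^-16 J)
λ = 8.55 × 10^-13 m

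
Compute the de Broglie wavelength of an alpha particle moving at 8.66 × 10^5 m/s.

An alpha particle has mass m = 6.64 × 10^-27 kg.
1.15 × 10^-13 m

Using the de Broglie relation λ = h/(mv):

λ = h/(mv)
λ = (6.626 × 10^-34 J·s) / (6.64 × 10^-27 kg × 8.66 × 10^5 m/s)
λ = 1.15 × 10^-13 m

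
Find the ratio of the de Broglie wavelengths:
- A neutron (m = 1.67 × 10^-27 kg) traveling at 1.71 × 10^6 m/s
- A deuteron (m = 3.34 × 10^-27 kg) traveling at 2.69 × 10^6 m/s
λ₁/λ₂ = 3.15

Using λ = h/(mv):

λ₁ = h/(m₁v₁) = 2.32 × 10^-13 m
λ₂ = h/(m₂v₂) = 7.37 × 10^-14 m

Ratio λ₁/λ₂ = (m₂v₂)/(m₁v₁)
         = (3.34 × 10^-27 kg × 2.69 × 10^6 m/s) / (1.67 × 10^-27 kg × 1.71 × 10^6 m/s)
         = 3.15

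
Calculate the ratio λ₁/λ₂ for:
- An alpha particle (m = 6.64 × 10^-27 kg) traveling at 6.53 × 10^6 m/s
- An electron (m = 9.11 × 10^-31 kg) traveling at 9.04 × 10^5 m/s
λ₁/λ₂ = 1.90 × 10^-5

Using λ = h/(mv):

λ₁ = h/(m₁v₁) = 1.53 × 10^-14 m
λ₂ = h/(m₂v₂) = 8.05 × 10^-10 m

Ratio λ₁/λ₂ = (m₂v₂)/(m₁v₁)
         = (9.11 × 10^-31 kg × 9.04 × 10^5 m/s) / (6.64 × 10^-27 kg × 6.53 × 10^6 m/s)
         = 1.90 × 10^-5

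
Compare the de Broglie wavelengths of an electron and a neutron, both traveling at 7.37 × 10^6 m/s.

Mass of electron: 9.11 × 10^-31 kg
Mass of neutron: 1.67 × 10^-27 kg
The electron has the longer wavelength.

Using λ = h/(mv), since both particles have the same velocity, the wavelength depends only on mass.

For electron: λ₁ = h/(m₁v) = 9.87 × 10^-11 m
For neutron: λ₂ = h/(m₂v) = 5.38 × 10^-14 m

Since λ ∝ 1/m at constant velocity, the lighter particle has the longer wavelength.

The electron has the longer de Broglie wavelength.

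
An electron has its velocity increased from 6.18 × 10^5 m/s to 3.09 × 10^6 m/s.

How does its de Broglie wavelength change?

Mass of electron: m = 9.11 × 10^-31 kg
The wavelength decreases by a factor of 5.

Using λ = h/(mv):

Initial wavelength: λ₁ = h/(mv₁) = 1.18 × 10^-9 m
Final wavelength: λ₂ = h/(mv₂) = 2.35 × 10^-10 m

Since λ ∝ 1/v, when velocity increases by a factor of 5, the wavelength decreases by a factor of 5.

λ₂/λ₁ = v₁/v₂ = 1/5

The wavelength decreases by a factor of 5.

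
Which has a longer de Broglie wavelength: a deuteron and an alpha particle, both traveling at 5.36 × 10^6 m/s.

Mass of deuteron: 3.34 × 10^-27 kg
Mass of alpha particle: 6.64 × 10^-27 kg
The deuteron has the longer wavelength.

Using λ = h/(mv), since both particles have the same velocity, the wavelength depends only on mass.

For deuteron: λ₁ = h/(m₁v) = 3.70 × 10^-14 m
For alpha particle: λ₂ = h/(m₂v) = 1.86 × 10^-14 m

Since λ ∝ 1/m at constant velocity, the lighter particle has the longer wavelength.

The deuteron has the longer de Broglie wavelength.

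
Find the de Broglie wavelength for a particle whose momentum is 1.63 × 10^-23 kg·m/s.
4.07 × 10^-11 m

Using the de Broglie relation λ = h/p:

λ = h/p
λ = (6.626 × 10^-34 J·s) / (1.63 × 10^-23 kg·m/s)
λ = 4.07 × 10^-11 m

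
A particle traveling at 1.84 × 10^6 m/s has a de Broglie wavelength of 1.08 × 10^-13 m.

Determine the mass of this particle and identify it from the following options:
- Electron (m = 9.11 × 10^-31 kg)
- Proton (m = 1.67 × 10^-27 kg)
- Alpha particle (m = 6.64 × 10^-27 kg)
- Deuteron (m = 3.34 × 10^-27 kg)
The particle is a deuteron.

From λ = h/(mv), solve for mass:

m = h/(λv)
m = (6.626 × 10^-34 J·s) / (1.08 × 10^-13 m × 1.84 × 10^6 m/s)
m = 3.33 × 10^-27 kg

Comparing with the listed masses, this is closest to a deuteron.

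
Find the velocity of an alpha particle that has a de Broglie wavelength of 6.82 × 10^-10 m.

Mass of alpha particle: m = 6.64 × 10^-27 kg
1.46 × 10^2 m/s

From the de Broglie relation λ = h/(mv), we solve for v:

v = h/(mλ)
v = (6.626 × 10^-34 J·s) / (6.64 × 10^-27 kg × 6.82 × 10^-10 m)
v = 1.46 × 10^2 m/s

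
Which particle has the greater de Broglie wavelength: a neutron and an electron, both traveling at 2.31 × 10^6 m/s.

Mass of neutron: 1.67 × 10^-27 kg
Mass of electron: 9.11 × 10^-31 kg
The electron has the longer wavelength.

Using λ = h/(mv), since both particles have the same velocity, the wavelength depends only on mass.

For neutron: λ₁ = h/(m₁v) = 1.72 × 10^-13 m
For electron: λ₂ = h/(m₂v) = 3.15 × 10^-10 m

Since λ ∝ 1/m at constant velocity, the lighter particle has the longer wavelength.

The electron has the longer de Broglie wavelength.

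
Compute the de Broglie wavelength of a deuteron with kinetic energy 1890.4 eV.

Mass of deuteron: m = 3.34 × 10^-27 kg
4.66 × 10^-13 m

Using λ = h/√(2mKE):

First convert KE to Joules: KE = 1890.4 eV = 3.029 × 10^-16 J

λ = h/√(2mKE)
λ = (6.626 × 10^-34 J·s) / √(2 × 3.34 × 10^-27 kg × 3.029 × 10^-16 J)
λ = 4.66 × 10^-13 m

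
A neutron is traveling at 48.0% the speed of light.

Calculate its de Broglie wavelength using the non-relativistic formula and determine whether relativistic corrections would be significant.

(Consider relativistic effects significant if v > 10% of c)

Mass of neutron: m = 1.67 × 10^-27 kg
Yes, relativistic corrections are needed.

Using the non-relativistic de Broglie formula λ = h/(mv):

v = 48.0% × c = 1.439 × 10^8 m/s

λ = h/(mv)
λ = (6.626 × 10^-34 J·s) / (1.67 × 10^-27 kg × 1.439 × 10^8 m/s)
λ = 2.76 × 10^-15 m

Since v = 48.0% of c > 10% of c, relativistic corrections ARE significant and the actual wavelength would differ from this non-relativistic estimate.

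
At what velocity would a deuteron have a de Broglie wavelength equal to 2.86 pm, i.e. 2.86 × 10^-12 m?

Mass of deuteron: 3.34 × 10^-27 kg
6.94 × 10^4 m/s

From λ = h/(mv), solve for v:

v = h/(mλ)
v = (6.626 × 10^-34 J·s) / (3.34 × 10^-27 kg × 2.86 × 10^-12 m)
v = 6.94 × 10^4 m/s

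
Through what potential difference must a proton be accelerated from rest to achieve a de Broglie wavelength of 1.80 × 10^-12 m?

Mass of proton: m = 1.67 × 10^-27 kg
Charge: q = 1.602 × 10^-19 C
253 V

From λ = h/√(2mqV), we solve for V:

λ² = h²/(2mqV)
V = h²/(2mqλ²)
V = (6.626 × 10^-34 J·s)² / (2 × 1.67 × 10^-27 kg × 1.602 × 10^-19 C × (1.80 × 10^-12 m)²)
V = 253 V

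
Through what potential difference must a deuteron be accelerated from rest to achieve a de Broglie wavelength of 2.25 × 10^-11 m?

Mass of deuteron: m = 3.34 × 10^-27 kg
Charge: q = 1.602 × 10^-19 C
8.10 × 10^-1 V

From λ = h/√(2mqV), we solve for V:

λ² = h²/(2mqV)
V = h²/(2mqλ²)
V = (6.626 × 10^-34 J·s)² / (2 × 3.34 × 10^-27 kg × 1.602 × 10^-19 C × (2.25 × 10^-11 m)²)
V = 8.10 × 10^-1 V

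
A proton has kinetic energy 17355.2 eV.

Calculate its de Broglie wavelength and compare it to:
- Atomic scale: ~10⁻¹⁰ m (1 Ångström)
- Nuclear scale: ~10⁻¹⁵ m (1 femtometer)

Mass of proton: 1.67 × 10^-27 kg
λ = 2.17 × 10^-13 m, which is between nuclear and atomic scales.

Using λ = h/√(2mKE):

KE = 17355.2 eV = 2.781 × 10^-15 J

λ = h/√(2mKE)
λ = (6.626 × 10^-34 J·s) / √(2 × 1.67 × 10^-27 kg × 2.781 × 10^-15 J)
λ = 2.17 × 10^-13 m

Comparison:
- Atomic scale (10⁻¹⁰ m): λ is 0.0022× this size
- Nuclear scale (10⁻¹⁵ m): λ is 2.2e+02× this size

The wavelength is between nuclear and atomic scales.

This wavelength is appropriate for probing atomic structure but too large for nuclear physics experiments.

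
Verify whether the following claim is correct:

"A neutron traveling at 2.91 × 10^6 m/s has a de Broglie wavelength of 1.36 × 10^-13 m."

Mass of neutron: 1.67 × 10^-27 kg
True

The claim is correct.

Using λ = h/(mv):
λ = (6.626 × 10^-34 J·s) / (1.67 × 10^-27 kg × 2.91 × 10^6 m/s)
λ = 1.36 × 10^-13 m

This matches the claimed value.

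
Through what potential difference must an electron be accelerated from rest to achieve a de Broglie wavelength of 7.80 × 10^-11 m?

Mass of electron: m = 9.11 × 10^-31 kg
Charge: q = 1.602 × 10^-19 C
247 V

From λ = h/√(2mqV), we solve for V:

λ² = h²/(2mqV)
V = h²/(2mqλ²)
V = (6.626 × 10^-34 J·s)² / (2 × 9.11 × 10^-31 kg × 1.602 × 10^-19 C × (7.80 × 10^-11 m)²)
V = 247 V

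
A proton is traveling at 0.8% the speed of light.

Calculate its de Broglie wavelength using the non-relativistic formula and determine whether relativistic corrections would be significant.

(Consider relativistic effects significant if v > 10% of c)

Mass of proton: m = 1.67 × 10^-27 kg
No, relativistic corrections are not needed.

Using the non-relativistic de Broglie formula λ = h/(mv):

v = 0.8% × c = 2.398 × 10^6 m/s

λ = h/(mv)
λ = (6.626 × 10^-34 J·s) / (1.67 × 10^-27 kg × 2.398 × 10^6 m/s)
λ = 1.65 × 10^-13 m

Since v = 0.8% of c < 10% of c, relativistic corrections are NOT significant and this non-relativistic result is a good approximation.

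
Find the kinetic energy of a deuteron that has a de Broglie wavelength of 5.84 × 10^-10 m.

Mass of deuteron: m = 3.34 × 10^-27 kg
1.93 × 10^-22 J (or 1.20 × 10^-3 eV)

From λ = h/√(2mKE), we solve for KE:

λ² = h²/(2mKE)
KE = h²/(2mλ²)
KE = (6.626 × 10^-34 J·s)² / (2 × 3.34 × 10^-27 kg × (5.84 × 10^-10 m)²)
KE = 1.93 × 10^-22 J
KE = 1.20 × 10^-3 eV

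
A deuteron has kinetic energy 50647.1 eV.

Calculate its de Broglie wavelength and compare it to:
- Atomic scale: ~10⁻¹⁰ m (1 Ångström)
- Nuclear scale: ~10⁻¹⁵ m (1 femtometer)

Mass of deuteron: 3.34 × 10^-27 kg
λ = 9.00 × 10^-14 m, which is between nuclear and atomic scales.

Using λ = h/√(2mKE):

KE = 50647.1 eV = 8.115 × 10^-15 J

λ = h/√(2mKE)
λ = (6.626 × 10^-34 J·s) / √(2 × 3.34 × 10^-27 kg × 8.115 × 10^-15 J)
λ = 9.00 × 10^-14 m

Comparison:
- Atomic scale (10⁻¹⁰ m): λ is 0.0009× this size
- Nuclear scale (10⁻¹⁵ m): λ is 90× this size

The wavelength is between nuclear and atomic scales.

This wavelength is appropriate for probing atomic structure but too large for nuclear physics experiments.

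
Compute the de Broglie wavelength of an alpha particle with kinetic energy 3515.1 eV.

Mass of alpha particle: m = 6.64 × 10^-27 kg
2.42 × 10^-13 m

Using λ = h/√(2mKE):

First convert KE to Joules: KE = 3515.1 eV = 5.632 × 10^-16 J

λ = h/√(2mKE)
λ = (6.626 × 10^-34 J·s) / √(2 × 6.64 × 10^-27 kg × 5.632 × 10^-16 J)
λ = 2.42 × 10^-13 m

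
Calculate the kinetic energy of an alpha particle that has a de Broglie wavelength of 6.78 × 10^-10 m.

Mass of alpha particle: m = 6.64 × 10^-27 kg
7.19 × 10^-23 J (or 4.49 × 10^-4 eV)

From λ = h/√(2mKE), we solve for KE:

λ² = h²/(2mKE)
KE = h²/(2mλ²)
KE = (6.626 × 10^-34 J·s)² / (2 × 6.64 × 10^-27 kg × (6.78 × 10^-10 m)²)
KE = 7.19 × 10^-23 J
KE = 4.49 × 10^-4 eV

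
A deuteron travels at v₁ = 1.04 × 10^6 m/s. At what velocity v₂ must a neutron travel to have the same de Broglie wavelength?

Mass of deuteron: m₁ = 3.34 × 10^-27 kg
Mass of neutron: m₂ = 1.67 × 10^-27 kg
v₂ = 2.08 × 10^6 m/s

For equal de Broglie wavelengths: λ₁ = λ₂

h/(m₁v₁) = h/(m₂v₂)
m₁v₁ = m₂v₂
v₂ = v₁ · (m₁/m₂)

v₂ = 1.04 × 10^6 m/s × (3.34 × 10^-27 kg / 1.67 × 10^-27 kg)
v₂ = 2.08 × 10^6 m/s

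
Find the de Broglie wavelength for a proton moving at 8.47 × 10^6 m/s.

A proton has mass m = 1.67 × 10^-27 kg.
4.68 × 10^-14 m

Using the de Broglie relation λ = h/(mv):

λ = h/(mv)
λ = (6.626 × 10^-34 J·s) / (1.67 × 10^-27 kg × 8.47 × 10^6 m/s)
λ = 4.68 × 10^-14 m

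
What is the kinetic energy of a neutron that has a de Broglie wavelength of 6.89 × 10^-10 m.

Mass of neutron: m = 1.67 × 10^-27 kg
2.77 × 10^-22 J (or 1.73 × 10^-3 eV)

From λ = h/√(2mKE), we solve for KE:

λ² = h²/(2mKE)
KE = h²/(2mλ²)
KE = (6.626 × 10^-34 J·s)² / (2 × 1.67 × 10^-27 kg × (6.89 × 10^-10 m)²)
KE = 2.77 × 10^-22 J
KE = 1.73 × 10^-3 eV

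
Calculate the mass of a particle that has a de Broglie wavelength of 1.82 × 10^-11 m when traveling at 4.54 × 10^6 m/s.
8.02 × 10^-30 kg

From the de Broglie relation λ = h/(mv), we solve for m:

m = h/(λv)
m = (6.626 × 10^-34 J·s) / (1.82 × 10^-11 m × 4.54 × 10^6 m/s)
m = 8.02 × 10^-30 kg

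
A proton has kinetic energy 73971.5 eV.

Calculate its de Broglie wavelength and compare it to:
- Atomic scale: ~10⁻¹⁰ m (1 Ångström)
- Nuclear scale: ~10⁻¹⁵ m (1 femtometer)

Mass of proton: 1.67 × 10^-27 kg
λ = 1.05 × 10^-13 m, which is between nuclear and atomic scales.

Using λ = h/√(2mKE):

KE = 73971.5 eV = 1.185 × 10^-14 J

λ = h/√(2mKE)
λ = (6.626 × 10^-34 J·s) / √(2 × 1.67 × 10^-27 kg × 1.185 × 10^-14 J)
λ = 1.05 × 10^-13 m

Comparison:
- Atomic scale (10⁻¹⁰ m): λ is 0.0011× this size
- Nuclear scale (10⁻¹⁵ m): λ is 1.1e+02× this size

The wavelength is between nuclear and atomic scales.

This wavelength is appropriate for probing atomic structure but too large for nuclear physics experiments.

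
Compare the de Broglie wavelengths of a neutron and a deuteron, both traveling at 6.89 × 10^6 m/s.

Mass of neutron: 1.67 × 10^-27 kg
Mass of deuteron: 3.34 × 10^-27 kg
The neutron has the longer wavelength.

Using λ = h/(mv), since both particles have the same velocity, the wavelength depends only on mass.

For neutron: λ₁ = h/(m₁v) = 5.76 × 10^-14 m
For deuteron: λ₂ = h/(m₂v) = 2.88 × 10^-14 m

Since λ ∝ 1/m at constant velocity, the lighter particle has the longer wavelength.

The neutron has the longer de Broglie wavelength.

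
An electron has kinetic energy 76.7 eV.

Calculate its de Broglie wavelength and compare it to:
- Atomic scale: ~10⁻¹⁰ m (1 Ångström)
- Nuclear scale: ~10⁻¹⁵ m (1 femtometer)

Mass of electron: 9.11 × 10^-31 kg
λ = 1.40 × 10^-10 m, which is larger than typical atomic dimensions (~1 Å).

Using λ = h/√(2mKE):

KE = 76.7 eV = 1.229 × 10^-17 J

λ = h/√(2mKE)
λ = (6.626 × 10^-34 J·s) / √(2 × 9.11 × 10^-31 kg × 1.229 × 10^-17 J)
λ = 1.40 × 10^-10 m

Comparison:
- Atomic scale (10⁻¹⁰ m): λ is 1.4× this size
- Nuclear scale (10⁻¹⁵ m): λ is 1.4e+05× this size

The wavelength is larger than typical atomic dimensions (~1 Å).

This wavelength is significant for atomic-scale phenomena like electron diffraction from crystal lattices.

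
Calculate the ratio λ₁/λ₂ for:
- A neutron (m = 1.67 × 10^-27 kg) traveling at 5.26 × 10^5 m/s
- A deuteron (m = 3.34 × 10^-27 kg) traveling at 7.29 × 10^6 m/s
λ₁/λ₂ = 27.7

Using λ = h/(mv):

λ₁ = h/(m₁v₁) = 7.54 × 10^-13 m
λ₂ = h/(m₂v₂) = 2.72 × 10^-14 m

Ratio λ₁/λ₂ = (m₂v₂)/(m₁v₁)
         = (3.34 × 10^-27 kg × 7.29 × 10^6 m/s) / (1.67 × 10^-27 kg × 5.26 × 10^5 m/s)
         = 27.7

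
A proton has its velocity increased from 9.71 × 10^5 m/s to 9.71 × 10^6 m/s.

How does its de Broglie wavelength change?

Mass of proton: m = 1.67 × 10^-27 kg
The wavelength decreases by a factor of 10.

Using λ = h/(mv):

Initial wavelength: λ₁ = h/(mv₁) = 4.09 × 10^-13 m
Final wavelength: λ₂ = h/(mv₂) = 4.09 × 10^-14 m

Since λ ∝ 1/v, when velocity increases by a factor of 10, the wavelength decreases by a factor of 10.

λ₂/λ₁ = v₁/v₂ = 1/10

The wavelength decreases by a factor of 10.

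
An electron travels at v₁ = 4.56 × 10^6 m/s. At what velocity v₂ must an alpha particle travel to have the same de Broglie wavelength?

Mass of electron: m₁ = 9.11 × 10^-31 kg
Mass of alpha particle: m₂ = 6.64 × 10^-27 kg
v₂ = 6.26 × 10^2 m/s

For equal de Broglie wavelengths: λ₁ = λ₂

h/(m₁v₁) = h/(m₂v₂)
m₁v₁ = m₂v₂
v₂ = v₁ · (m₁/m₂)

v₂ = 4.56 × 10^6 m/s × (9.11 × 10^-31 kg / 6.64 × 10^-27 kg)
v₂ = 6.26 × 10^2 m/s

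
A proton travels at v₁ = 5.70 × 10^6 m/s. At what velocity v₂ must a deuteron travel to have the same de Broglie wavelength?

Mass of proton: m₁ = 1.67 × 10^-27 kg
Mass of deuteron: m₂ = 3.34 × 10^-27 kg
v₂ = 2.85 × 10^6 m/s

For equal de Broglie wavelengths: λ₁ = λ₂

h/(m₁v₁) = h/(m₂v₂)
m₁v₁ = m₂v₂
v₂ = v₁ · (m₁/m₂)

v₂ = 5.70 × 10^6 m/s × (1.67 × 10^-27 kg / 3.34 × 10^-27 kg)
v₂ = 2.85 × 10^6 m/s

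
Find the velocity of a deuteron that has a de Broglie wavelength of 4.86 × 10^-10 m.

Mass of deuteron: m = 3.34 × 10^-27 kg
4.08 × 10^2 m/s

From the de Broglie relation λ = h/(mv), we solve for v:

v = h/(mλ)
v = (6.626 × 10^-34 J·s) / (3.34 × 10^-27 kg × 4.86 × 10^-10 m)
v = 4.08 × 10^2 m/s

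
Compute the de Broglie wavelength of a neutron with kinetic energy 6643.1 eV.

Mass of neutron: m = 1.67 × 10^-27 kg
3.51 × 10^-13 m

Using λ = h/√(2mKE):

First convert KE to Joules: KE = 6643.1 eV = 1.064 × 10^-15 J

λ = h/√(2mKE)
λ = (6.626 × 10^-34 J·s) / √(2 × 1.67 × 10^-27 kg × 1.064 × 10^-15 J)
λ = 3.51 × 10^-13 m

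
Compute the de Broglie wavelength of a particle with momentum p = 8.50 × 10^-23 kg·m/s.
7.80 × 10^-12 m

Using the de Broglie relation λ = h/p:

λ = h/p
λ = (6.626 × 10^-34 J·s) / (8.50 × 10^-23 kg·m/s)
λ = 7.80 × 10^-12 m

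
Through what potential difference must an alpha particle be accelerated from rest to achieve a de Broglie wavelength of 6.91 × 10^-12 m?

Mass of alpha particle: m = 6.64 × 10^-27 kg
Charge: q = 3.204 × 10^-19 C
2.16 V

From λ = h/√(2mqV), we solve for V:

λ² = h²/(2mqV)
V = h²/(2mqλ²)
V = (6.626 × 10^-34 J·s)² / (2 × 6.64 × 10^-27 kg × 3.204 × 10^-19 C × (6.91 × 10^-12 m)²)
V = 2.16 V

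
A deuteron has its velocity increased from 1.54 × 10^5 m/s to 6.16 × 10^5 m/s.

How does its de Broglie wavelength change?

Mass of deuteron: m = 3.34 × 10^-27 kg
The wavelength decreases by a factor of 4.

Using λ = h/(mv):

Initial wavelength: λ₁ = h/(mv₁) = 1.29 × 10^-12 m
Final wavelength: λ₂ = h/(mv₂) = 3.22 × 10^-13 m

Since λ ∝ 1/v, when velocity increases by a factor of 4, the wavelength decreases by a factor of 4.

λ₂/λ₁ = v₁/v₂ = 1/4

The wavelength decreases by a factor of 4.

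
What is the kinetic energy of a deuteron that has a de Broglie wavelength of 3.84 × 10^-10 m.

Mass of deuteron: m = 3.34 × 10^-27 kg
4.46 × 10^-22 J (or 2.78 × 10^-3 eV)

From λ = h/√(2mKE), we solve for KE:

λ² = h²/(2mKE)
KE = h²/(2mλ²)
KE = (6.626 × 10^-34 J·s)² / (2 × 3.34 × 10^-27 kg × (3.84 × 10^-10 m)²)
KE = 4.46 × 10^-22 J
KE = 2.78 × 10^-3 eV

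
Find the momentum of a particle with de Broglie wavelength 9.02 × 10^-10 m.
7.35 × 10^-25 kg·m/s

From the de Broglie relation λ = h/p, we solve for p:

p = h/λ
p = (6.626 × 10^-34 J·s) / (9.02 × 10^-10 m)
p = 7.35 × 10^-25 kg·m/s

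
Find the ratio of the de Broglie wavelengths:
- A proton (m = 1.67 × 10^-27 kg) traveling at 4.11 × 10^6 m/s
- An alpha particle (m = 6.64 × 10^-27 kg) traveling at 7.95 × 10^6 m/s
λ₁/λ₂ = 7.69

Using λ = h/(mv):

λ₁ = h/(m₁v₁) = 9.65 × 10^-14 m
λ₂ = h/(m₂v₂) = 1.26 × 10^-14 m

Ratio λ₁/λ₂ = (m₂v₂)/(m₁v₁)
         = (6.64 × 10^-27 kg × 7.95 × 10^6 m/s) / (1.67 × 10^-27 kg × 4.11 × 10^6 m/s)
         = 7.69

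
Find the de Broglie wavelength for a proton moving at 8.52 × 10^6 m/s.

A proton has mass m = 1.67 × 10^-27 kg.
4.66 × 10^-14 m

Using the de Broglie relation λ = h/(mv):

λ = h/(mv)
λ = (6.626 × 10^-34 J·s) / (1.67 × 10^-27 kg × 8.52 × 10^6 m/s)
λ = 4.66 × 10^-14 m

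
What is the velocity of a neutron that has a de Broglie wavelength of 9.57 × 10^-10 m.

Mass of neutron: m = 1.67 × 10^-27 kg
4.15 × 10^2 m/s

From the de Broglie relation λ = h/(mv), we solve for v:

v = h/(mλ)
v = (6.626 × 10^-34 J·s) / (1.67 × 10^-27 kg × 9.57 × 10^-10 m)
v = 4.15 × 10^2 m/s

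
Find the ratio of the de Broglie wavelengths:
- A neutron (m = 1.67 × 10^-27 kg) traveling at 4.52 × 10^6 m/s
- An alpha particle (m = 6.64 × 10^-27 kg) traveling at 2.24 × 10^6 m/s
λ₁/λ₂ = 1.97

Using λ = h/(mv):

λ₁ = h/(m₁v₁) = 8.78 × 10^-14 m
λ₂ = h/(m₂v₂) = 4.45 × 10^-14 m

Ratio λ₁/λ₂ = (m₂v₂)/(m₁v₁)
         = (6.64 × 10^-27 kg × 2.24 × 10^6 m/s) / (1.67 × 10^-27 kg × 4.52 × 10^6 m/s)
         = 1.97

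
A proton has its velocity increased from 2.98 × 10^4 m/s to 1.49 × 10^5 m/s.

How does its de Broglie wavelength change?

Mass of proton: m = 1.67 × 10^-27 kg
The wavelength decreases by a factor of 5.

Using λ = h/(mv):

Initial wavelength: λ₁ = h/(mv₁) = 1.33 × 10^-11 m
Final wavelength: λ₂ = h/(mv₂) = 2.66 × 10^-12 m

Since λ ∝ 1/v, when velocity increases by a factor of 5, the wavelength decreases by a factor of 5.

λ₂/λ₁ = v₁/v₂ = 1/5

The wavelength decreases by a factor of 5.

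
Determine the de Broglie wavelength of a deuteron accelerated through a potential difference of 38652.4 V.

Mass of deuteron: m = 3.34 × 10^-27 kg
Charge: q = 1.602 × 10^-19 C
1.03 × 10^-13 m

When a particle is accelerated through voltage V, it gains kinetic energy KE = qV.

The de Broglie wavelength is then λ = h/√(2mqV):

λ = h/√(2mqV)
λ = (6.626 × 10^-34 J·s) / √(2 × 3.34 × 10^-27 kg × 1.602 × 10^-19 C × 38652.4 V)
λ = 1.03 × 10^-13 m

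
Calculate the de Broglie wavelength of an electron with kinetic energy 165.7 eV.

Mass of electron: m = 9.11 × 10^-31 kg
9.53 × 10^-11 m

Using λ = h/√(2mKE):

First convert KE to Joules: KE = 165.7 eV = 2.655 × 10^-17 J

λ = h/√(2mKE)
λ = (6.626 × 10^-34 J·s) / √(2 × 9.11 × 10^-31 kg × 2.655 × 10^-17 J)
λ = 9.53 × 10^-11 m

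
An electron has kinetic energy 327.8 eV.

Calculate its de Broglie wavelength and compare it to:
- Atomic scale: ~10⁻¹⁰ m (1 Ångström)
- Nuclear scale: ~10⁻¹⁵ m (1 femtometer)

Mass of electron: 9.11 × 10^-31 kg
λ = 6.77 × 10^-11 m, which is between nuclear and atomic scales.

Using λ = h/√(2mKE):

KE = 327.8 eV = 5.252 × 10^-17 J

λ = h/√(2mKE)
λ = (6.626 × 10^-34 J·s) / √(2 × 9.11 × 10^-31 kg × 5.252 × 10^-17 J)
λ = 6.77 × 10^-11 m

Comparison:
- Atomic scale (10⁻¹⁰ m): λ is 0.68× this size
- Nuclear scale (10⁻¹⁵ m): λ is 6.8e+04× this size

The wavelength is between nuclear and atomic scales.

This wavelength is appropriate for probing atomic structure but too large for nuclear physics experiments.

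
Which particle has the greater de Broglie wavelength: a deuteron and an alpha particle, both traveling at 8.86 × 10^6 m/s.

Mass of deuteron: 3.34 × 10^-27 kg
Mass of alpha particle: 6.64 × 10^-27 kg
The deuteron has the longer wavelength.

Using λ = h/(mv), since both particles have the same velocity, the wavelength depends only on mass.

For deuteron: λ₁ = h/(m₁v) = 2.24 × 10^-14 m
For alpha particle: λ₂ = h/(m₂v) = 1.13 × 10^-14 m

Since λ ∝ 1/m at constant velocity, the lighter particle has the longer wavelength.

The deuteron has the longer de Broglie wavelength.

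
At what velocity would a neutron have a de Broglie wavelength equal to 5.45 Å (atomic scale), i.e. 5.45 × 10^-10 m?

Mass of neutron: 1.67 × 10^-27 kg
7.28 × 10^2 m/s

From λ = h/(mv), solve for v:

v = h/(mλ)
v = (6.626 × 10^-34 J·s) / (1.67 × 10^-27 kg × 5.45 × 10^-10 m)
v = 7.28 × 10^2 m/s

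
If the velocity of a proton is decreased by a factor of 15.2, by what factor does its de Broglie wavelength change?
The wavelength increases by a factor of 15.2.

From λ = h/(mv), the wavelength is inversely proportional to velocity:

λ ∝ 1/v

If v → v/15.2, then λ → 15.2λ

When velocity is decreased by a factor of 15.2, the wavelength increases by a factor of 15.2.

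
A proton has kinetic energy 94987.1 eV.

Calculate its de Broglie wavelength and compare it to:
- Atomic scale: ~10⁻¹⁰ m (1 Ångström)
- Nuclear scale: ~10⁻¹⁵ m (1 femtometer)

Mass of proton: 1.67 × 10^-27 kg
λ = 9.29 × 10^-14 m, which is between nuclear and atomic scales.

Using λ = h/√(2mKE):

KE = 94987.1 eV = 1.522 × 10^-14 J

λ = h/√(2mKE)
λ = (6.626 × 10^-34 J·s) / √(2 × 1.67 × 10^-27 kg × 1.522 × 10^-14 J)
λ = 9.29 × 10^-14 m

Comparison:
- Atomic scale (10⁻¹⁰ m): λ is 0.00093× this size
- Nuclear scale (10⁻¹⁵ m): λ is 93× this size

The wavelength is between nuclear and atomic scales.

This wavelength is appropriate for probing atomic structure but too large for nuclear physics experiments.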